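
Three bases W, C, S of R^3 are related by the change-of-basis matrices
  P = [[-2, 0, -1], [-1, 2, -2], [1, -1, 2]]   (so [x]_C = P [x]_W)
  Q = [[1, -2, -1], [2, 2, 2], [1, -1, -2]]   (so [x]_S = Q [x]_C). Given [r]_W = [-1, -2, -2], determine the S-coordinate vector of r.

[5, 4, 9]

Composing the changes, [r]_S = Q P [r]_W.
Q P = [[-1, -3, 1], [-4, 2, -2], [-3, 0, -3]]; applying this to [-1, -2, -2] gives [5, 4, 9].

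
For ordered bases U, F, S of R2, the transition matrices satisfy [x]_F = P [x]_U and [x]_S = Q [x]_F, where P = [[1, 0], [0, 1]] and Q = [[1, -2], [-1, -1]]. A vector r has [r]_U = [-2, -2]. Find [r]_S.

[2, 4]

First [r]_F = P [r]_U = [-2, -2].
Then [r]_S = Q [r]_F = [2, 4].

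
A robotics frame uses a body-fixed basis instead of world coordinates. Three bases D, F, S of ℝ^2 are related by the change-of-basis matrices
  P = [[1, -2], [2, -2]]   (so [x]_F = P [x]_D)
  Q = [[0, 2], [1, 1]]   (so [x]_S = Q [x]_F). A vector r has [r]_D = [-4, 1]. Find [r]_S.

Composing the changes, [r]_S = Q P [r]_D.
Q P = [[4, -4], [3, -4]]; applying this to [-4, 1] gives [-20, -16].

[-20, -16]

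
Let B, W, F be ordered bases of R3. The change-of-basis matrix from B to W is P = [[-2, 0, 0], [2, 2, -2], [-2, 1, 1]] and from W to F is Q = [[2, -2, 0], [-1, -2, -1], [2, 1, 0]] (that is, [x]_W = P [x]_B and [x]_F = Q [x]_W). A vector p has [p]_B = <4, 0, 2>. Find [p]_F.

<-24, 6, -12>

Apply P to get W-coordinates <-8, 4, -6>, then Q to get F-coordinates.
The result is [p]_F = <-24, 6, -12>.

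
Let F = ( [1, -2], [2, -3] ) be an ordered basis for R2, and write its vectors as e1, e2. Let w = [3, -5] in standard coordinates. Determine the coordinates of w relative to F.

[w]_F is the unique c with M c = w, where M has columns e1, e2.
System: c_1 + 2c_2 = 3, -2c_1 - 3c_2 = -5; solving gives c_1 = 1, c_2 = 1.
Check: e1 + e2 = [3, -5].

[1, 1]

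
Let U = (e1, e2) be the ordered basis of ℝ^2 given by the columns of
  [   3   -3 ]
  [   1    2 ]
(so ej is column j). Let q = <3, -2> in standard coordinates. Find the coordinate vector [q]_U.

<0, -1>

Write q = c_1 e1 + c_2 e2 and solve for the c_i.
System: 3c_1 - 3c_2 = 3, c_1 + 2c_2 = -2; solving gives c_1 = 0, c_2 = -1.
Check: 0·e1 - e2 = <3, -2>.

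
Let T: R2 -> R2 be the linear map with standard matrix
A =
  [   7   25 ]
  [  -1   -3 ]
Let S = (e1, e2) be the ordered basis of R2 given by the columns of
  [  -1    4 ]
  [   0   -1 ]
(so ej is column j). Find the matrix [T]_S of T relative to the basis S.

With P the matrix whose columns are e1, e2, [T]_S = P^(-1) A P.
Column by column: T(e1) = A e1 = <-7, 1>; its S-coordinates <3, -1> give column 1.
Continuing for each basis vector yields [T]_S = [[3, 1], [-1, 1]].

[[3, 1], [-1, 1]]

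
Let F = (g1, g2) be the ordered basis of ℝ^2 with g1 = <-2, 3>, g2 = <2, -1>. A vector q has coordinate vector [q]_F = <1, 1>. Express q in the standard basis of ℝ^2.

<0, 2>

The coordinates say q = g1 + g2; adding the scaled basis vectors gives <0, 2>.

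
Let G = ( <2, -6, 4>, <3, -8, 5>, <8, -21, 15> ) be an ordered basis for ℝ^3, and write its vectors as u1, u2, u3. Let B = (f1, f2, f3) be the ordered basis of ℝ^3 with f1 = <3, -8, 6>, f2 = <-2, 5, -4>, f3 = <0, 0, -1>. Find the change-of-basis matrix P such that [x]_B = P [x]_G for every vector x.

Take x = uj: its G-coordinates are the j-th standard unit vector, so P e_j — column j of P — equals [uj]_B.
u1 = 2f1 + 2f2 + 0·f3, giving column 1 = <2, 2, 0>; repeating for each j gives P = [[2, 1, 2], [2, 0, -1], [0, 1, 1]].

[[2, 1, 2], [2, 0, -1], [0, 1, 1]]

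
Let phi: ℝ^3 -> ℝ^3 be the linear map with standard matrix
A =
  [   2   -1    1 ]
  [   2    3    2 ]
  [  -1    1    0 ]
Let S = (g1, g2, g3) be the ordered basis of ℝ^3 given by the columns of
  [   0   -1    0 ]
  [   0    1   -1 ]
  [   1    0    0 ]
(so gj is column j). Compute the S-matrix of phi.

[[0, 2, -1], [-1, 3, -1], [-3, 2, 2]]

The j-th column of [phi]_S is [phi(gj)]_S.
phi(g1) = A g1 = (1, 2, 0) = 0·g1 - g2 - 3g3, so column 1 is (0, -1, -3).
Repeating for g2, g3 and assembling the columns gives [[0, 2, -1], [-1, 3, -1], [-3, 2, 2]].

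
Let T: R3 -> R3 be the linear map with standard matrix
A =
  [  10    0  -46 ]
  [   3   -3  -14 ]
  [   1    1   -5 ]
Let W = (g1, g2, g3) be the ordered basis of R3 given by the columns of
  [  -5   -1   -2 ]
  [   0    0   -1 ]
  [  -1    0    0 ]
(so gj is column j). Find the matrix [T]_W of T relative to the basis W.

Let P have columns g1, ..., g3. Then [T]_W = P^(-1) A P.
Here det P = -1, so P^(-1) is integer; computing A P first and then P^(-1)(A P) gives [[0, 1, 3], [2, -1, -1], [1, 3, 3]].

[[0, 1, 3], [2, -1, -1], [1, 3, 3]]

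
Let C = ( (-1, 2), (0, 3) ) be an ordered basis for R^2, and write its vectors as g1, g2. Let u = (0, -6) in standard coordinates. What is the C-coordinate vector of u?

Write u = c_1 g1 + c_2 g2 and solve for the c_i.
System: -c_1 + 0c_2 = 0, 2c_1 + 3c_2 = -6; solving gives c_1 = 0, c_2 = -2.
Check: 0·g1 - 2g2 = (0, -6).

(0, -2)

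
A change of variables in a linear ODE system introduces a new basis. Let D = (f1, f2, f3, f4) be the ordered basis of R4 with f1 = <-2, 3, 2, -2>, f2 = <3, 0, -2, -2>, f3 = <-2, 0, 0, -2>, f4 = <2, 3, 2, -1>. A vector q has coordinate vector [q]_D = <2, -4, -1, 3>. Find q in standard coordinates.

The coordinates say q = 2f1 - 4f2 - f3 + 3f4; adding the scaled basis vectors gives <-8, 15, 18, 3>.

<-8, 15, 18, 3>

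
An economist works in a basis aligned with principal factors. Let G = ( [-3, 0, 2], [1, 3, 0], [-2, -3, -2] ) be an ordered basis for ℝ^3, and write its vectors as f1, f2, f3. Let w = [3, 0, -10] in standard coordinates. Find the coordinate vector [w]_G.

Write w = c_1 f1 + ... + c_3 f3 and solve for the c_i.
Row-reducing the augmented matrix [M | w] gives c = (-2, 3, 3).
Check: -2f1 + 3f2 + 3f3 = [3, 0, -10].

[-2, 3, 3]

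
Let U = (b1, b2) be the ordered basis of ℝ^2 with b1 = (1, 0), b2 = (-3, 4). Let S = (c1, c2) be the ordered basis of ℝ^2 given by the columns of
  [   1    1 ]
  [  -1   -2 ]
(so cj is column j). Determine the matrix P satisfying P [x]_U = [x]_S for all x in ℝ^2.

[[2, -2], [-1, -1]]

Let M have columns bj and N have columns cj. Then for every x, N [x]_S = x = M [x]_U, so P = N^(-1) M.
Since det N = -1, N^(-1) has integer entries; multiplying gives P = [[2, -2], [-1, -1]].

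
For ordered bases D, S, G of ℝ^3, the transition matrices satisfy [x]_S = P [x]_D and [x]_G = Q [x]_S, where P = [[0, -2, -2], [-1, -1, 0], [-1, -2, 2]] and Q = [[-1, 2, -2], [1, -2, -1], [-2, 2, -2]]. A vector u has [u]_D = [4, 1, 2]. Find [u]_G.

[0, 6, 6]

First [u]_S = P [u]_D = [-6, -5, -2].
Then [u]_G = Q [u]_S = [0, 6, 6].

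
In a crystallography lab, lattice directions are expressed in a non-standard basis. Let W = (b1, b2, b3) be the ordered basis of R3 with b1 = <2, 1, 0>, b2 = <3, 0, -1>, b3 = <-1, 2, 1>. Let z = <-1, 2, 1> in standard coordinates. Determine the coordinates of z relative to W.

<0, 0, 1>

[z]_W is the unique c with M c = z, where M has columns b1, ..., b3.
Gaussian elimination on [M | z] yields c = (0, 0, 1).
Check: 0·b1 + 0·b2 + b3 = <-1, 2, 1>.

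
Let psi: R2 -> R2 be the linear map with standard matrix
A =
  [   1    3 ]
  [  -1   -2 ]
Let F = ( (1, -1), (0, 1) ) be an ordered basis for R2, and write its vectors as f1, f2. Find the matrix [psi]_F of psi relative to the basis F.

[[-2, 3], [-1, 1]]

With P the matrix whose columns are f1, f2, [psi]_F = P^(-1) A P.
Column by column: psi(f1) = A f1 = (-2, 1); its F-coordinates (-2, -1) give column 1.
Continuing for each basis vector yields [psi]_F = [[-2, 3], [-1, 1]].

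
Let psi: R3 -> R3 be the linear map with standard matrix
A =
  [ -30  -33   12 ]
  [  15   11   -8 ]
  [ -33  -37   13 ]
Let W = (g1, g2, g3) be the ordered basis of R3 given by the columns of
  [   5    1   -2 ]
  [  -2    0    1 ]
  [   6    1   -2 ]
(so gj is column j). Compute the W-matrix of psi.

With P the matrix whose columns are g1, ..., g3, [psi]_W = P^(-1) A P.
Column by column: psi(g1) = A g1 = [-12, 5, -13]; its W-coordinates [-1, -1, 3] give column 1.
Continuing for each basis vector yields [psi]_W = [[-1, -2, 0], [-1, -2, -3], [3, 3, -3]].

[[-1, -2, 0], [-1, -2, -3], [3, 3, -3]]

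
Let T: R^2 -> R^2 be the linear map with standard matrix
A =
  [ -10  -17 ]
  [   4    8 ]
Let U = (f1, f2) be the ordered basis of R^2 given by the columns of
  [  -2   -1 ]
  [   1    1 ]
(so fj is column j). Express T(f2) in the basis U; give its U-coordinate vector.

(3, 1)

Column 2 of [T]_U is the U-coordinate vector of T(f2).
In standard coordinates T(f2) = A f2 = (-7, 4).
Converting to U: (-7, 4) = 3f1 + f2, so the coordinate vector is (3, 1).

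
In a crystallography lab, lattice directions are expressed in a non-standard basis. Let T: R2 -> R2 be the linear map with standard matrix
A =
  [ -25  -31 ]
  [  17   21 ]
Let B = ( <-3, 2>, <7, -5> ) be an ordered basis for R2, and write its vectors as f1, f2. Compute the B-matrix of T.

[[-2, 2], [1, -2]]

With P the matrix whose columns are f1, f2, [T]_B = P^(-1) A P.
Column by column: T(f1) = A f1 = <13, -9>; its B-coordinates <-2, 1> give column 1.
Continuing for each basis vector yields [T]_B = [[-2, 2], [1, -2]].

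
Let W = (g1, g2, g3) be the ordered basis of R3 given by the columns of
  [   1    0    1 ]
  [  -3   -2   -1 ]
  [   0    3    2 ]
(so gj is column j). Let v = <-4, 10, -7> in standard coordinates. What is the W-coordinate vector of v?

<-2, -1, -2>

We seek scalars with c_1 g1 + ... + c_3 g3 = v; equivalently solve M c = v where the columns of M are g1, ..., g3.
Row-reducing the augmented matrix [M | v] gives c = (-2, -1, -2).
Check: -2g1 - g2 - 2g3 = <-4, 10, -7>.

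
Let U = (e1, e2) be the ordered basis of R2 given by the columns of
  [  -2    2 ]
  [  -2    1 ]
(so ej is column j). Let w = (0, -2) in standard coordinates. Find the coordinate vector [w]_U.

[w]_U is the unique c with M c = w, where M has columns e1, e2.
System: -2c_1 + 2c_2 = 0, -2c_1 + c_2 = -2; solving gives c_1 = 2, c_2 = 2.
Check: 2e1 + 2e2 = (0, -2).

(2, 2)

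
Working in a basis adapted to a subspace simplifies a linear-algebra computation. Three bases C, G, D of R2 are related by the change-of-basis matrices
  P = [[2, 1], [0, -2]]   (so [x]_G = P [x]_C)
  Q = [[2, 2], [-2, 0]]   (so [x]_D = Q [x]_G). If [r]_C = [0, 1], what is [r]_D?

Composing the changes, [r]_D = Q P [r]_C.
Q P = [[4, -2], [-4, -2]]; applying this to [0, 1] gives [-2, -2].

[-2, -2]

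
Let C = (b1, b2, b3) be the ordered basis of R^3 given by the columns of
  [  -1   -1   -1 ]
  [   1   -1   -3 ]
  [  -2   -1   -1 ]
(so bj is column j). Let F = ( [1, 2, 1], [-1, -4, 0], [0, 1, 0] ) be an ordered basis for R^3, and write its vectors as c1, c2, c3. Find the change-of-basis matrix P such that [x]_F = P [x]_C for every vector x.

[[-2, -1, -1], [-1, 0, 0], [1, 1, -1]]

Take x = bj: its C-coordinates are the j-th standard unit vector, so P e_j — column j of P — equals [bj]_F.
b1 = -2c1 - c2 + c3, giving column 1 = [-2, -1, 1]; repeating for each j gives P = [[-2, -1, -1], [-1, 0, 0], [1, 1, -1]].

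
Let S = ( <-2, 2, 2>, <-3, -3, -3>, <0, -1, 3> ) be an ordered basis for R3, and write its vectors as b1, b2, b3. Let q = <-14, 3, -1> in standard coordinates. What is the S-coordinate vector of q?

Write q = c_1 b1 + ... + c_3 b3 and solve for the c_i.
Solving this 3x3 system gives c = (4, 2, -1).
Check: 4b1 + 2b2 - b3 = <-14, 3, -1>.

<4, 2, -1>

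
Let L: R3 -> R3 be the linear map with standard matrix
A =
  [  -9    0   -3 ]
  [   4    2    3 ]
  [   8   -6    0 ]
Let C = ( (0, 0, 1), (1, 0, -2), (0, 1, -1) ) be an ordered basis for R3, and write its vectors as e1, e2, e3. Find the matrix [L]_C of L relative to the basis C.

[[-3, 0, -1], [-3, -3, 3], [3, -2, -1]]

The j-th column of [L]_C is [L(ej)]_C.
L(e1) = A e1 = (-3, 3, 0) = -3e1 - 3e2 + 3e3, so column 1 is (-3, -3, 3).
Repeating for e2, e3 and assembling the columns gives [[-3, 0, -1], [-3, -3, 3], [3, -2, -1]].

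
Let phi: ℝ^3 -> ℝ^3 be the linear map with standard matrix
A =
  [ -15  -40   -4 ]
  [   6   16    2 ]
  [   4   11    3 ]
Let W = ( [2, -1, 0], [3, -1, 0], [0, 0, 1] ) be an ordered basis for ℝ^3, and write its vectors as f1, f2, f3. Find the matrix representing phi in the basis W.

The j-th column of [phi]_W is [phi(fj)]_W.
phi(f1) = A f1 = [10, -4, -3] = 2f1 + 2f2 - 3f3, so column 1 is [2, 2, -3].
Repeating for f2, f3 and assembling the columns gives [[2, -1, -2], [2, -1, 0], [-3, 1, 3]].

[[2, -1, -2], [2, -1, 0], [-3, 1, 3]]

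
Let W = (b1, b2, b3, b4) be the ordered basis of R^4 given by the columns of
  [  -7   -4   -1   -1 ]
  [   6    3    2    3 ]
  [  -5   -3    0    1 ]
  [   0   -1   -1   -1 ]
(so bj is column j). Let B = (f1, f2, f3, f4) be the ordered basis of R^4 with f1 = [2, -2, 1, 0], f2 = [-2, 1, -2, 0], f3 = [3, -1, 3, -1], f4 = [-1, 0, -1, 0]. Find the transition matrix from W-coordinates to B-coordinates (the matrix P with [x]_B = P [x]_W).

Column j of P is [bj]_B, since P maps W-coordinates to B-coordinates.
Expressing b1 in B: b1 = -2f1 + 2f2 + 0·f3 - f4, so column 1 of P is [-2, 2, 0, -1].
Doing the same for each bj gives P = [[-2, -1, -1, -2], [2, 2, 1, 0], [0, 1, 1, 1], [-1, 1, 0, 0]].

[[-2, -1, -1, -2], [2, 2, 1, 0], [0, 1, 1, 1], [-1, 1, 0, 0]]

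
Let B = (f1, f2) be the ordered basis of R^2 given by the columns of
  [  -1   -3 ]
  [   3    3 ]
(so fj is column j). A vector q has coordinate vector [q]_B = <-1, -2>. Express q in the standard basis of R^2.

By definition q = -f1 - 2f2.
Summing componentwise gives <7, -9>.

<7, -9>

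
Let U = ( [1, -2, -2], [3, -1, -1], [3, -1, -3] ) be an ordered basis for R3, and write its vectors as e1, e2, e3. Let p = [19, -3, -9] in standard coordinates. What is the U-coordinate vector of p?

[-2, 4, 3]

[p]_U is the unique c with M c = p, where M has columns e1, ..., e3.
Solving this 3x3 system gives c = (-2, 4, 3).
Check: -2e1 + 4e2 + 3e3 = [19, -3, -9].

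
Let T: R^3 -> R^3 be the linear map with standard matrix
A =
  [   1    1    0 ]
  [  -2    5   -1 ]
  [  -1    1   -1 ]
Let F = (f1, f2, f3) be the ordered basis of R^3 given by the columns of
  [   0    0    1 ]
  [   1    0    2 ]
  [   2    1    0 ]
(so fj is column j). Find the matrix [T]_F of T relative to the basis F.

[[1, -1, 2], [-3, 1, -3], [1, 0, 3]]

The j-th column of [T]_F is [T(fj)]_F.
T(f1) = A f1 = [1, 3, -1] = f1 - 3f2 + f3, so column 1 is [1, -3, 1].
Repeating for f2, f3 and assembling the columns gives [[1, -1, 2], [-3, 1, -3], [1, 0, 3]].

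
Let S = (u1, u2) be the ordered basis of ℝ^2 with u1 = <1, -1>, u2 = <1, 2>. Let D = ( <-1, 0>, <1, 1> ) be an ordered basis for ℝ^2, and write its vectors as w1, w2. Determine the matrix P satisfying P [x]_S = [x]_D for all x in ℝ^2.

Take x = uj: its S-coordinates are the j-th standard unit vector, so P e_j — column j of P — equals [uj]_D.
u1 = -2w1 - w2, giving column 1 = <-2, -1>; repeating for each j gives P = [[-2, 1], [-1, 2]].

[[-2, 1], [-1, 2]]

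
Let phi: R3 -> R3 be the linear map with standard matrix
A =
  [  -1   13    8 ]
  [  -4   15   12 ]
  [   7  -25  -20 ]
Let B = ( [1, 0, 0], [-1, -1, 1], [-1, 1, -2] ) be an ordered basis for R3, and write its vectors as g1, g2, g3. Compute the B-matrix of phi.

[[-3, -3, -3], [1, 0, 2], [-3, 1, -3]]

The j-th column of [phi]_B is [phi(gj)]_B.
phi(g1) = A g1 = [-1, -4, 7] = -3g1 + g2 - 3g3, so column 1 is [-3, 1, -3].
Repeating for g2, g3 and assembling the columns gives [[-3, -3, -3], [1, 0, 2], [-3, 1, -3]].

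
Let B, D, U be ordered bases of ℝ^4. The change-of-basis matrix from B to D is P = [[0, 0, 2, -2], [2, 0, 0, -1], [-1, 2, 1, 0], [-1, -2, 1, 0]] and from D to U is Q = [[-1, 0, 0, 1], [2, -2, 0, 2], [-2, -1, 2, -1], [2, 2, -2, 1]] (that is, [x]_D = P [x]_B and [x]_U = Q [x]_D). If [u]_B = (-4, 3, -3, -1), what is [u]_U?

(-1, -4, 34, -41)

Apply P to get D-coordinates (-4, -7, 7, -5), then Q to get U-coordinates.
The result is [u]_U = (-1, -4, 34, -41).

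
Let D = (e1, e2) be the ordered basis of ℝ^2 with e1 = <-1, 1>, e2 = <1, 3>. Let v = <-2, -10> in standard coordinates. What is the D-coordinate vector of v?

<-1, -3>

[v]_D is the unique c with M c = v, where M has columns e1, e2.
System: -c_1 + c_2 = -2, c_1 + 3c_2 = -10; solving gives c_1 = -1, c_2 = -3.
Check: -e1 - 3e2 = <-2, -10>.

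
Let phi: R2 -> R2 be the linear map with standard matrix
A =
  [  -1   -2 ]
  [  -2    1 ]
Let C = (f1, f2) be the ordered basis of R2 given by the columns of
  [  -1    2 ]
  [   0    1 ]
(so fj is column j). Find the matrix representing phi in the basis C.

[[3, -2], [2, -3]]

With P the matrix whose columns are f1, f2, [phi]_C = P^(-1) A P.
Column by column: phi(f1) = A f1 = (1, 2); its C-coordinates (3, 2) give column 1.
Continuing for each basis vector yields [phi]_C = [[3, -2], [2, -3]].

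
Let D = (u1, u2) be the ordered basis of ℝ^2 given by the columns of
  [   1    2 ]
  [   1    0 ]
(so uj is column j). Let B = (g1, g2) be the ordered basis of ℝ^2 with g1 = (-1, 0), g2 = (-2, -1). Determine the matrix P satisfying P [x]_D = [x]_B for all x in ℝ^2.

Let M have columns uj and N have columns gj. Then for every x, N [x]_B = x = M [x]_D, so P = N^(-1) M.
Since det N = 1, N^(-1) has integer entries; multiplying gives P = [[1, -2], [-1, 0]].

[[1, -2], [-1, 0]]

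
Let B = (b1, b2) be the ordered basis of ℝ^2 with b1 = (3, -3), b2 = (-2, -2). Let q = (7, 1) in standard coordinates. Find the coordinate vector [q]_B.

Write q = c_1 b1 + c_2 b2 and solve for the c_i.
System: 3c_1 - 2c_2 = 7, -3c_1 - 2c_2 = 1; solving gives c_1 = 1, c_2 = -2.
Check: b1 - 2b2 = (7, 1).

(1, -2)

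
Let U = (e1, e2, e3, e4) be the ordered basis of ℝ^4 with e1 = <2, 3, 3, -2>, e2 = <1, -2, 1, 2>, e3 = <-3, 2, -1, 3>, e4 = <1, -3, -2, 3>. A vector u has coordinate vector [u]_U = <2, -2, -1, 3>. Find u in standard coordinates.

<8, -1, -1, -2>

The coordinates say u = 2e1 - 2e2 - e3 + 3e4; adding the scaled basis vectors gives <8, -1, -1, -2>.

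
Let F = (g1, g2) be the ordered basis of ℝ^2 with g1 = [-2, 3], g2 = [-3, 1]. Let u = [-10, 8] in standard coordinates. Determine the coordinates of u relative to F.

[2, 2]

[u]_F is the unique c with M c = u, where M has columns g1, g2.
System: -2c_1 - 3c_2 = -10, 3c_1 + c_2 = 8; solving gives c_1 = 2, c_2 = 2.
Check: 2g1 + 2g2 = [-10, 8].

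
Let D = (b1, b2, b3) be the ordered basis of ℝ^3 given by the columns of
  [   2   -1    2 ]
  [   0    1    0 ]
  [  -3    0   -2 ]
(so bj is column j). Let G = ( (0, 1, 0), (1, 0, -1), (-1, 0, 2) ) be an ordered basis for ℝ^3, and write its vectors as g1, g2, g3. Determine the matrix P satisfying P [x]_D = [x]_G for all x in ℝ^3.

[[0, 1, 0], [1, -2, 2], [-1, -1, 0]]

Let M have columns bj and N have columns gj. Then for every x, N [x]_G = x = M [x]_D, so P = N^(-1) M.
Since det N = -1, N^(-1) has integer entries; multiplying gives P = [[0, 1, 0], [1, -2, 2], [-1, -1, 0]].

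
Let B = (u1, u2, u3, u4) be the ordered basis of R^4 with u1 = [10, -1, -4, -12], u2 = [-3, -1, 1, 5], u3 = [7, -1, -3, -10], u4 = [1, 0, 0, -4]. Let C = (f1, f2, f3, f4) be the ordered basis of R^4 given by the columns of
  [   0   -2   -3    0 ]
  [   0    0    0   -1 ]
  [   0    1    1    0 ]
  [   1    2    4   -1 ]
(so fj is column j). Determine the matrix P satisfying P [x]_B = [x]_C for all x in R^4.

[[1, 2, -1, -2], [-2, 0, -2, 1], [-2, 1, -1, -1], [1, 1, 1, 0]]

Take x = uj: its B-coordinates are the j-th standard unit vector, so P e_j — column j of P — equals [uj]_C.
u1 = f1 - 2f2 - 2f3 + f4, giving column 1 = [1, -2, -2, 1]; repeating for each j gives P = [[1, 2, -1, -2], [-2, 0, -2, 1], [-2, 1, -1, -1], [1, 1, 1, 0]].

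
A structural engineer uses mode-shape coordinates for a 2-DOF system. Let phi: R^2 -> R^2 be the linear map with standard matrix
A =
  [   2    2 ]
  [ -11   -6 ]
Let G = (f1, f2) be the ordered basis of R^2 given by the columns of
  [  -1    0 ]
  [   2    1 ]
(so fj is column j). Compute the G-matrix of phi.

[[-2, -2], [3, -2]]

With P the matrix whose columns are f1, f2, [phi]_G = P^(-1) A P.
Column by column: phi(f1) = A f1 = [2, -1]; its G-coordinates [-2, 3] give column 1.
Continuing for each basis vector yields [phi]_G = [[-2, -2], [3, -2]].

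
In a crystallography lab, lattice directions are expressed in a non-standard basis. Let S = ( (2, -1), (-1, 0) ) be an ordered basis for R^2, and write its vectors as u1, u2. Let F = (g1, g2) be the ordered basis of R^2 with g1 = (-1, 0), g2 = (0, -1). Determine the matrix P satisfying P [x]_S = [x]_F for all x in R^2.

Take x = uj: its S-coordinates are the j-th standard unit vector, so P e_j — column j of P — equals [uj]_F.
u1 = -2g1 + g2, giving column 1 = (-2, 1); repeating for each j gives P = [[-2, 1], [1, 0]].

[[-2, 1], [1, 0]]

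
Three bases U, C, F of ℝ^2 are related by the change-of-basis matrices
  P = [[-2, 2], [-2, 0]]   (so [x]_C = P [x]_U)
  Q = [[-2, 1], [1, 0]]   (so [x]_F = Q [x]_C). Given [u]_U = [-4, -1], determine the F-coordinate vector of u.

Apply P to get C-coordinates [6, 8], then Q to get F-coordinates.
The result is [u]_F = [-4, 6].

[-4, 6]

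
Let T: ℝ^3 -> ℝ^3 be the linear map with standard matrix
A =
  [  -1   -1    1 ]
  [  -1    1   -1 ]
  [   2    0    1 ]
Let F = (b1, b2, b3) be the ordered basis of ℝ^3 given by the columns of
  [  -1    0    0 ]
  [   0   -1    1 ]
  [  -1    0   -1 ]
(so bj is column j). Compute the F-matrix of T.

Let P have columns b1, ..., b3. Then [T]_F = P^(-1) A P.
Here det P = -1, so P^(-1) is integer; computing A P first and then P^(-1)(A P) gives [[0, -1, 2], [1, 2, -3], [3, 1, -1]].

[[0, -1, 2], [1, 2, -3], [3, 1, -1]]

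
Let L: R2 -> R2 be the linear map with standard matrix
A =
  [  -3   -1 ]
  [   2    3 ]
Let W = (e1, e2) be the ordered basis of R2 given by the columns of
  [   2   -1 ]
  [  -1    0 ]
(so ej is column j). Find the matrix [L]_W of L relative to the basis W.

Let P have columns e1, e2. Then [L]_W = P^(-1) A P.
Here det P = -1, so P^(-1) is integer; computing A P first and then P^(-1)(A P) gives [[-1, 2], [3, 1]].

[[-1, 2], [3, 1]]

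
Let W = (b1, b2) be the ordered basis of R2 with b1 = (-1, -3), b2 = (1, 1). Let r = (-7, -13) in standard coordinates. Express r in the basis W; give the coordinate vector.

(3, -4)

[r]_W is the unique c with M c = r, where M has columns b1, b2.
System: -c_1 + c_2 = -7, -3c_1 + c_2 = -13; solving gives c_1 = 3, c_2 = -4.
Check: 3b1 - 4b2 = (-7, -13).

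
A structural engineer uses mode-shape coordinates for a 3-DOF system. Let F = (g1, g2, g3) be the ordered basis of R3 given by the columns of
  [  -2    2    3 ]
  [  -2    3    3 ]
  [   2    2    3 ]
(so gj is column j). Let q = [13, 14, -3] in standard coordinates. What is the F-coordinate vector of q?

We seek scalars with c_1 g1 + ... + c_3 g3 = q; equivalently solve M c = q where the columns of M are g1, ..., g3.
Solving this 3x3 system gives c = (-4, 1, 1).
Check: -4g1 + g2 + g3 = [13, 14, -3].

[-4, 1, 1]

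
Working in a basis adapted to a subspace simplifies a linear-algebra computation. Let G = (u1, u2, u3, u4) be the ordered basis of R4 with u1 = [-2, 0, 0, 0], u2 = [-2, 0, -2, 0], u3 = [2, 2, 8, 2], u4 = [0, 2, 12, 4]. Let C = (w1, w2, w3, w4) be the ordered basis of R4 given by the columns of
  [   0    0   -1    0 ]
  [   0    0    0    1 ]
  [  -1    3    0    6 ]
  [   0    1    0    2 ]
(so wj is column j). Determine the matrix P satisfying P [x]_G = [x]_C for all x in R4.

[[0, 2, -2, 0], [0, 0, -2, 0], [2, 2, -2, 0], [0, 0, 2, 2]]

Let M have columns uj and N have columns wj. Then for every x, N [x]_C = x = M [x]_G, so P = N^(-1) M.
Since det N = 1, N^(-1) has integer entries; multiplying gives P = [[0, 2, -2, 0], [0, 0, -2, 0], [2, 2, -2, 0], [0, 0, 2, 2]].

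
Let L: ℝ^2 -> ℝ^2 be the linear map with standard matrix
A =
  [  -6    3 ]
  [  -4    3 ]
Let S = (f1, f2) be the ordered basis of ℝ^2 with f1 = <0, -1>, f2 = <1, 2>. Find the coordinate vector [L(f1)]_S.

Column 1 of [L]_S is the S-coordinate vector of L(f1).
In standard coordinates L(f1) = A f1 = <-3, -3>.
Converting to S: <-3, -3> = -3f1 - 3f2, so the coordinate vector is <-3, -3>.

<-3, -3>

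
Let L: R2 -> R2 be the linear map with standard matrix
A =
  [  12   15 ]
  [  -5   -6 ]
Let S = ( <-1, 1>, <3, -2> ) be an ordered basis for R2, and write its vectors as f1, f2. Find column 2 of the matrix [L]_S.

Compute L(f2) = A f2 = <6, -3> in standard coordinates.
Then write this in S-coordinates: solve for y in y_1 f1 + y_2 f2 = <6, -3>.
This gives y = <3, 3>, which is column 2 of [L]_S.

<3, 3>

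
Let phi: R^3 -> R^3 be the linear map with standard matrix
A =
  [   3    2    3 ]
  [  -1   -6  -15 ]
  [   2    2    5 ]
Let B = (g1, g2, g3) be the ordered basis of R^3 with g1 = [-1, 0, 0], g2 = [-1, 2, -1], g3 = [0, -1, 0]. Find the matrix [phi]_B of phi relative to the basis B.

With P the matrix whose columns are g1, ..., g3, [phi]_B = P^(-1) A P.
Column by column: phi(g1) = A g1 = [-3, 1, -2]; its B-coordinates [1, 2, 3] give column 1.
Continuing for each basis vector yields [phi]_B = [[1, -1, 0], [2, 3, 2], [3, 2, -2]].

[[1, -1, 0], [2, 3, 2], [3, 2, -2]]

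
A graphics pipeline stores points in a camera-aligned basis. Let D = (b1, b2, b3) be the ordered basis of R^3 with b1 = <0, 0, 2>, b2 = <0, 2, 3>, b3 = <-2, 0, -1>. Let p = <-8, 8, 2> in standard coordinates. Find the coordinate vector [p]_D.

[p]_D is the unique c with M c = p, where M has columns b1, ..., b3.
Gaussian elimination on [M | p] yields c = (-3, 4, 4).
Check: -3b1 + 4b2 + 4b3 = <-8, 8, 2>.

<-3, 4, 4>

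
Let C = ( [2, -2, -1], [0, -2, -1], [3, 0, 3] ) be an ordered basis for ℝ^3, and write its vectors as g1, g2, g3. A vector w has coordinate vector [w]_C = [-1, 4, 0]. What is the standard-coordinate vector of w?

[-2, -6, -3]

w = M [w]_C, where M has columns g1, ..., g3.
Carrying out the matrix-vector product, w = [-2, -6, -3].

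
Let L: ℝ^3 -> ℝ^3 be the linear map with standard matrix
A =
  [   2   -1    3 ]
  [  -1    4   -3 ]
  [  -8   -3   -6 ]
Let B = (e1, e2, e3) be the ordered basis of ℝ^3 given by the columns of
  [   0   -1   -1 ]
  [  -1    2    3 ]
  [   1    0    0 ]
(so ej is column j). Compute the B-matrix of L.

The j-th column of [L]_B is [L(ej)]_B.
L(e1) = A e1 = [4, -7, -3] = -3e1 - 2e2 - 2e3, so column 1 is [-3, -2, -2].
Repeating for e2, e3 and assembling the columns gives [[-3, 2, -1], [-2, 1, 3], [-2, 3, 2]].

[[-3, 2, -1], [-2, 1, 3], [-2, 3, 2]]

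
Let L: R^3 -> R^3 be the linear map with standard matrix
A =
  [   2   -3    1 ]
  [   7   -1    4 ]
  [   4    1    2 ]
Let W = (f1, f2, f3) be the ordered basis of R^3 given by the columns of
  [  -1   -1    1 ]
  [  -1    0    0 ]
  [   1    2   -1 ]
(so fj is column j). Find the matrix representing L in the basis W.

With P the matrix whose columns are f1, ..., f3, [L]_W = P^(-1) A P.
Column by column: L(f1) = A f1 = [2, -2, -3]; its W-coordinates [2, -1, 3] give column 1.
Continuing for each basis vector yields [L]_W = [[2, -1, -3], [-1, 0, 3], [3, -1, 1]].

[[2, -1, -3], [-1, 0, 3], [3, -1, 1]]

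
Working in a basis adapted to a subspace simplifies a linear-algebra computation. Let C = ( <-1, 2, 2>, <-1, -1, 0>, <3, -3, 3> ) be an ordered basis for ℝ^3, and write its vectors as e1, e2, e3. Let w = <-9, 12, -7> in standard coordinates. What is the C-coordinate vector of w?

We seek scalars with c_1 e1 + ... + c_3 e3 = w; equivalently solve M c = w where the columns of M are e1, ..., e3.
Solving this 3x3 system gives c = (1, -1, -3).
Check: e1 - e2 - 3e3 = <-9, 12, -7>.

<1, -1, -3>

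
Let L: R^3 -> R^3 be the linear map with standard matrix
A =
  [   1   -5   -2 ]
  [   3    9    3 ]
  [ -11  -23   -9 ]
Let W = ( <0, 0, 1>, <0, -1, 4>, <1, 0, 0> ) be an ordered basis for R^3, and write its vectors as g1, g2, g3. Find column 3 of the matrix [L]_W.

<1, -3, 1>

Compute L(g3) = A g3 = <1, 3, -11> in standard coordinates.
Then write this in W-coordinates: solve for y in y_1 g1 + ... + y_3 g3 = <1, 3, -11>.
This gives y = <1, -3, 1>, which is column 3 of [L]_W.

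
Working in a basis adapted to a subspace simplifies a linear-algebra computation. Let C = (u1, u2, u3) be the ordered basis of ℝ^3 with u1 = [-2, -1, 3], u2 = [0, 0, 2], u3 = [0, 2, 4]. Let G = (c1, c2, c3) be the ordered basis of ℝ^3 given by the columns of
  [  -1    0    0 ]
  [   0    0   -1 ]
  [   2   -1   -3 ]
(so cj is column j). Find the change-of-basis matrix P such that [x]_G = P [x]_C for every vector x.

Let M have columns uj and N have columns cj. Then for every x, N [x]_G = x = M [x]_C, so P = N^(-1) M.
Since det N = 1, N^(-1) has integer entries; multiplying gives P = [[2, 0, 0], [-2, -2, 2], [1, 0, -2]].

[[2, 0, 0], [-2, -2, 2], [1, 0, -2]]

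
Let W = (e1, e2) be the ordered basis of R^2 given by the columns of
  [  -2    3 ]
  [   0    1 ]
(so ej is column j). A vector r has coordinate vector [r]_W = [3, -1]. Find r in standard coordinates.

r = M [r]_W, where M has columns e1, e2.
Carrying out the matrix-vector product, r = [-9, -1].

[-9, -1]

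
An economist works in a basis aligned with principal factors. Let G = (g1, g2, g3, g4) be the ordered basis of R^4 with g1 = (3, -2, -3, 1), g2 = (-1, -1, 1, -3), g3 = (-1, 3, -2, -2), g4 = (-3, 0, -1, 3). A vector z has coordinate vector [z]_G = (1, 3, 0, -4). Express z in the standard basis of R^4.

z = M [z]_G, where M has columns g1, ..., g4.
Carrying out the matrix-vector product, z = (12, -5, 4, -20).

(12, -5, 4, -20)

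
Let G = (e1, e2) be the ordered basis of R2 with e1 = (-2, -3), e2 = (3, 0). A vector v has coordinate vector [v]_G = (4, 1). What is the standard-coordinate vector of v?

(-5, -12)

The coordinates say v = 4e1 + e2; adding the scaled basis vectors gives (-5, -12).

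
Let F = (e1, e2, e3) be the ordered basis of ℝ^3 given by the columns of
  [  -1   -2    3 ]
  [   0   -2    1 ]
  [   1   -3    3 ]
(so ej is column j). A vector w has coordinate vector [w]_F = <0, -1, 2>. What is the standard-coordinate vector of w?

<8, 4, 9>

By definition w = 0·e1 - e2 + 2e3.
Summing componentwise gives <8, 4, 9>.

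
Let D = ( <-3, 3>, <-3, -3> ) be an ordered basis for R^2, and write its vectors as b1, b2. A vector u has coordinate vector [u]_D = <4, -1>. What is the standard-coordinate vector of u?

<-9, 15>

u = M [u]_D, where M has columns b1, b2.
Carrying out the matrix-vector product, u = <-9, 15>.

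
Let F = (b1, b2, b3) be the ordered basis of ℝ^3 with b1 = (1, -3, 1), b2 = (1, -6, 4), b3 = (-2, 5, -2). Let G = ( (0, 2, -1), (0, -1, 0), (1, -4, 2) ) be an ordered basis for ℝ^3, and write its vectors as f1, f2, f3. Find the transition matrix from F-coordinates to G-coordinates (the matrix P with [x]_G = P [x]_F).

Column j of P is [bj]_G, since P maps F-coordinates to G-coordinates.
Expressing b1 in G: b1 = f1 + f2 + f3, so column 1 of P is (1, 1, 1).
Doing the same for each bj gives P = [[1, -2, -2], [1, -2, -1], [1, 1, -2]].

[[1, -2, -2], [1, -2, -1], [1, 1, -2]]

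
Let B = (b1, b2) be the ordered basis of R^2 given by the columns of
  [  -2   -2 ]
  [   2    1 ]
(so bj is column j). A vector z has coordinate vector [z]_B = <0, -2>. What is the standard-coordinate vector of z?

z = M [z]_B, where M has columns b1, b2.
Carrying out the matrix-vector product, z = <4, -2>.

<4, -2>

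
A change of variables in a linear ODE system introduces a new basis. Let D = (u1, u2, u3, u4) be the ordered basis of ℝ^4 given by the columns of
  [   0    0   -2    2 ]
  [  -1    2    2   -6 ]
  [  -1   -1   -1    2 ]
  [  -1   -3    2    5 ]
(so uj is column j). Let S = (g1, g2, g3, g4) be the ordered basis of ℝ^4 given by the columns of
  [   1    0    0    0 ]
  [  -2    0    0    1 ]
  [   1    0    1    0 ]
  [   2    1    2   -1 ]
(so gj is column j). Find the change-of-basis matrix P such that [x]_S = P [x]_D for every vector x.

[[0, 0, -2, 2], [0, 1, 2, -1], [-1, -1, 1, 0], [-1, 2, -2, -2]]

Column j of P is [uj]_S, since P maps D-coordinates to S-coordinates.
Expressing u1 in S: u1 = 0·g1 + 0·g2 - g3 - g4, so column 1 of P is (0, 0, -1, -1).
Doing the same for each uj gives P = [[0, 0, -2, 2], [0, 1, 2, -1], [-1, -1, 1, 0], [-1, 2, -2, -2]].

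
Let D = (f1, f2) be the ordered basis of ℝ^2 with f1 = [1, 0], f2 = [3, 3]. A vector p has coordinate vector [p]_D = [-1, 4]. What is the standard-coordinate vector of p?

[11, 12]

The coordinates say p = -f1 + 4f2; adding the scaled basis vectors gives [11, 12].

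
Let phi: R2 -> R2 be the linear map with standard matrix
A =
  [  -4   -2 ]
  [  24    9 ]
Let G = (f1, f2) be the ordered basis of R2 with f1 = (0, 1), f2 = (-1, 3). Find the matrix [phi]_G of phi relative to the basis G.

The j-th column of [phi]_G is [phi(fj)]_G.
phi(f1) = A f1 = (-2, 9) = 3f1 + 2f2, so column 1 is (3, 2).
Repeating for f2 and assembling the columns gives [[3, -3], [2, 2]].

[[3, -3], [2, 2]]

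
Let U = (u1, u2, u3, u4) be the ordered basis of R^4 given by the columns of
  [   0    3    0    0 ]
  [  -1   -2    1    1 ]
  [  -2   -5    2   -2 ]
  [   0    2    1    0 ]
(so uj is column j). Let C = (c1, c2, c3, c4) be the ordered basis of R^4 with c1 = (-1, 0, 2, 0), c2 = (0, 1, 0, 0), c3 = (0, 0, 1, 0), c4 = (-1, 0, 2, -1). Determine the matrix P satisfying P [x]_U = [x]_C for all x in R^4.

Let M have columns uj and N have columns cj. Then for every x, N [x]_C = x = M [x]_U, so P = N^(-1) M.
Since det N = 1, N^(-1) has integer entries; multiplying gives P = [[0, -1, 1, 0], [-1, -2, 1, 1], [-2, 1, 2, -2], [0, -2, -1, 0]].

[[0, -1, 1, 0], [-1, -2, 1, 1], [-2, 1, 2, -2], [0, -2, -1, 0]]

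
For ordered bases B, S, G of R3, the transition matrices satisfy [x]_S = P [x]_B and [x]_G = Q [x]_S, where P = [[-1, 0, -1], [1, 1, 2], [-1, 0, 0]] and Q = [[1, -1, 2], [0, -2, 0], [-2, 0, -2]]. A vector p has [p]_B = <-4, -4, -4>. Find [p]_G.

Apply P to get S-coordinates <8, -16, 4>, then Q to get G-coordinates.
The result is [p]_G = <32, 32, -24>.

<32, 32, -24>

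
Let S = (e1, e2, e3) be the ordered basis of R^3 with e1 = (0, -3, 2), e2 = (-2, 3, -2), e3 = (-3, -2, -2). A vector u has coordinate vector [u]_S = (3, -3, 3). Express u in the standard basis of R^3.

(-3, -24, 6)

u = M [u]_S, where M has columns e1, ..., e3.
Carrying out the matrix-vector product, u = (-3, -24, 6).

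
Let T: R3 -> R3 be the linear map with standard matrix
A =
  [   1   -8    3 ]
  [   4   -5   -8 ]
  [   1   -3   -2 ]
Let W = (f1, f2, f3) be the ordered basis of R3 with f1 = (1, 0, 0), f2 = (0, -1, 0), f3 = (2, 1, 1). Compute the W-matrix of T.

[[-1, 2, 3], [-3, -2, 2], [1, 3, -3]]

Let P have columns f1, ..., f3. Then [T]_W = P^(-1) A P.
Here det P = -1, so P^(-1) is integer; computing A P first and then P^(-1)(A P) gives [[-1, 2, 3], [-3, -2, 2], [1, 3, -3]].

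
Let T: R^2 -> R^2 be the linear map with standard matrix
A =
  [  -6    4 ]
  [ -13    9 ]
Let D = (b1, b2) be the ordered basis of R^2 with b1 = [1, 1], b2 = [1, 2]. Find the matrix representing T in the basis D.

[[0, -1], [-2, 3]]

The j-th column of [T]_D is [T(bj)]_D.
T(b1) = A b1 = [-2, -4] = 0·b1 - 2b2, so column 1 is [0, -2].
Repeating for b2 and assembling the columns gives [[0, -1], [-2, 3]].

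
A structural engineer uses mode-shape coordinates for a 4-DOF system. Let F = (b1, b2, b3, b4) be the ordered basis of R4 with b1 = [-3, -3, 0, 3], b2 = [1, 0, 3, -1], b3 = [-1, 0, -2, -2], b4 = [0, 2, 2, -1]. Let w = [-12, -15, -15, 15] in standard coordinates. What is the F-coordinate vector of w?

We seek scalars with c_1 b1 + ... + c_4 b4 = w; equivalently solve M c = w where the columns of M are b1, ..., b4.
Gaussian elimination on [M | w] yields c = (3, -3, 0, -3).
Check: 3b1 - 3b2 + 0·b3 - 3b4 = [-12, -15, -15, 15].

[3, -3, 0, -3]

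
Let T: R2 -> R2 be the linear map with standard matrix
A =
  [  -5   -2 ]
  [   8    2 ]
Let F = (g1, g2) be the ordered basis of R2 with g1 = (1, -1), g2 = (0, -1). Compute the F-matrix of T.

[[-3, 2], [-3, 0]]

With P the matrix whose columns are g1, g2, [T]_F = P^(-1) A P.
Column by column: T(g1) = A g1 = (-3, 6); its F-coordinates (-3, -3) give column 1.
Continuing for each basis vector yields [T]_F = [[-3, 2], [-3, 0]].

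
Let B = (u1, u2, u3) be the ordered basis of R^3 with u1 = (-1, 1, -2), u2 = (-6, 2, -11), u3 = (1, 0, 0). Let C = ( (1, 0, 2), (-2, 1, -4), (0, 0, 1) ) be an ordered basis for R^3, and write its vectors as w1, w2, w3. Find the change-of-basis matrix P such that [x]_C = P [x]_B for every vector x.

[[1, -2, 1], [1, 2, 0], [0, 1, -2]]

Let M have columns uj and N have columns wj. Then for every x, N [x]_C = x = M [x]_B, so P = N^(-1) M.
Since det N = 1, N^(-1) has integer entries; multiplying gives P = [[1, -2, 1], [1, 2, 0], [0, 1, -2]].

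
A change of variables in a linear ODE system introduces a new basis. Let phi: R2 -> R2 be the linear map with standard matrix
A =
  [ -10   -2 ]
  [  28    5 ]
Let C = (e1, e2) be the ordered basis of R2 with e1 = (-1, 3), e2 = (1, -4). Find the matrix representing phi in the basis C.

Let P have columns e1, e2. Then [phi]_C = P^(-1) A P.
Here det P = 1, so P^(-1) is integer; computing A P first and then P^(-1)(A P) gives [[-3, 0], [1, -2]].

[[-3, 0], [1, -2]]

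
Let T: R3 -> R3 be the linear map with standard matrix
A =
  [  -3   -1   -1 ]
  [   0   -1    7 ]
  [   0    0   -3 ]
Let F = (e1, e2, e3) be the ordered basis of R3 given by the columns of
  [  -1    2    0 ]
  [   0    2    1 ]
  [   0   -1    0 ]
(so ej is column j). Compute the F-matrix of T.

[[-3, 1, 1], [0, -3, 0], [0, -3, -1]]

Let P have columns e1, ..., e3. Then [T]_F = P^(-1) A P.
Here det P = -1, so P^(-1) is integer; computing A P first and then P^(-1)(A P) gives [[-3, 1, 1], [0, -3, 0], [0, -3, -1]].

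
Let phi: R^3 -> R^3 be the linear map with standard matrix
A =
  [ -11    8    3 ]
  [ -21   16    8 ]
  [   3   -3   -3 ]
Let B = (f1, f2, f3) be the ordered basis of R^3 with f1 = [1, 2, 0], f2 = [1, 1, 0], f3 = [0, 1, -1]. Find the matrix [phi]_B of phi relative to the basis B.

With P the matrix whose columns are f1, ..., f3, [phi]_B = P^(-1) A P.
Column by column: phi(f1) = A f1 = [5, 11, -3]; its B-coordinates [3, 2, 3] give column 1.
Continuing for each basis vector yields [phi]_B = [[3, -2, 3], [2, -1, 2], [3, 0, 0]].

[[3, -2, 3], [2, -1, 2], [3, 0, 0]]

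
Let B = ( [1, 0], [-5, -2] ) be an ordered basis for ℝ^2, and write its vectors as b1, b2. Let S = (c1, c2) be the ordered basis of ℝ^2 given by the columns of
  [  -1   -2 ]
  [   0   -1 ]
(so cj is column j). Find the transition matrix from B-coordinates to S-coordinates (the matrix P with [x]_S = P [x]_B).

[[-1, 1], [0, 2]]

Take x = bj: its B-coordinates are the j-th standard unit vector, so P e_j — column j of P — equals [bj]_S.
b1 = -c1 + 0·c2, giving column 1 = [-1, 0]; repeating for each j gives P = [[-1, 1], [0, 2]].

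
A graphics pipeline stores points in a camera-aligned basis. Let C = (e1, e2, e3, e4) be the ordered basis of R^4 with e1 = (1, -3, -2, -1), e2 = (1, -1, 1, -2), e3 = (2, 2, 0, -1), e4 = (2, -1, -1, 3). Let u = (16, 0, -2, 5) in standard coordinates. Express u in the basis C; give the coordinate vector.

[u]_C is the unique c with M c = u, where M has columns e1, ..., e4.
Row-reducing the augmented matrix [M | u] gives c = (0, 2, 3, 4).
Check: 0·e1 + 2e2 + 3e3 + 4e4 = (16, 0, -2, 5).

(0, 2, 3, 4)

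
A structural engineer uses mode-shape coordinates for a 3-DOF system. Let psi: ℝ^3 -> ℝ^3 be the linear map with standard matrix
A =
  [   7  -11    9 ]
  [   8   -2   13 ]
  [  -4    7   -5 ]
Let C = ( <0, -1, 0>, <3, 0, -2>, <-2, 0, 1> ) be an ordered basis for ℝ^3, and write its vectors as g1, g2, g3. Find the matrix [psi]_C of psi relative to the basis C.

With P the matrix whose columns are g1, ..., g3, [psi]_C = P^(-1) A P.
Column by column: psi(g1) = A g1 = <11, 2, -7>; its C-coordinates <-2, 3, -1> give column 1.
Continuing for each basis vector yields [psi]_C = [[-2, 2, 3], [3, 1, -1], [-1, 0, 1]].

[[-2, 2, 3], [3, 1, -1], [-1, 0, 1]]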